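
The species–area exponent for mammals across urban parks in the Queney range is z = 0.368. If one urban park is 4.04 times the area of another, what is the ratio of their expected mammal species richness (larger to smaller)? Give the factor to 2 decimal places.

1.67

S₂/S₁ = (A₂/A₁)^z = 4.04^0.368
ln(S₂/S₁) = 0.368 × ln 4.04 = 0.368 × 1.3962 = 0.5138
S₂/S₁ = e^0.5138 ≈ 1.672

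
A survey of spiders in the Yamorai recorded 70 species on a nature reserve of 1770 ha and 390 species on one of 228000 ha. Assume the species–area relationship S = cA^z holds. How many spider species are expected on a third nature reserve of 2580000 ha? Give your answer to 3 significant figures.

920

z = ln(390/70) / ln(228000/1770) = 1.7177 / 4.8584 = 0.3535
c = 70 / 1770^0.3535 = 70 / 14.07 = 4.975
S₃ = 4.975 × 2580000^0.3535 = 4.975 × 184.8 ≈ 919.6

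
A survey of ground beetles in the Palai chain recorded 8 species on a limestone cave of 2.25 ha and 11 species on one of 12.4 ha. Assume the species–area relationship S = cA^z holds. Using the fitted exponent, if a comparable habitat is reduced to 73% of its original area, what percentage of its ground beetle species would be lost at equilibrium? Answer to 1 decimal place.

5.7%

z = ln(11/8) / ln(12.4/2.25) = 0.3185 / 1.7068 = 0.1866
S_new/S_old = (A_new/A_old)^z = 0.73^0.1866 = exp(0.1866 × -0.3147) = 0.943
Fraction lost = 1 − 0.943 = 0.05703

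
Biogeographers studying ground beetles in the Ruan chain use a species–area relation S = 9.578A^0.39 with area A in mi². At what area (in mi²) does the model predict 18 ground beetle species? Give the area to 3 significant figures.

5.04 mi²

18 = 9.578 × A^0.39  ⇒  A^0.39 = 18/9.578 = 1.879
ln A = ln(1.879) / 0.39 = 0.6309 / 0.39 = 1.6177
A = e^1.6177 ≈ 5.041 mi²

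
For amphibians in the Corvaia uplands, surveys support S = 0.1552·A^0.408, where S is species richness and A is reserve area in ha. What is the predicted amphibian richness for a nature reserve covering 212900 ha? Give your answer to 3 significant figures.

S = 0.1552 × 212900^0.408
ln S = ln 0.1552 + 0.408 × ln 212900 = -1.8630 + 0.408 × 12.2686 = 3.1425
S = e^3.1425 ≈ 23.16

23.2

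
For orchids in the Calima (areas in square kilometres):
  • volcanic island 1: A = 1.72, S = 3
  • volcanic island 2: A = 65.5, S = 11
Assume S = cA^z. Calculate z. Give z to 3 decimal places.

Taking logs: ln S = ln c + z ln A, so z = (ln S₂ − ln S₁)/(ln A₂ − ln A₁).
z = ln(11/3) / ln(65.5/1.72) = ln(3.667) / ln(38.08) = 1.2993 / 3.6397 = 0.3570

0.357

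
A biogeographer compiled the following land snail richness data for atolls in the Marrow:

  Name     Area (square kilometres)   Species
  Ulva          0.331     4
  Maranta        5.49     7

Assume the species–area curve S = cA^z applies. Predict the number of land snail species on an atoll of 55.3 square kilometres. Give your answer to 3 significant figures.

11.1

z = ln(7/4) / ln(5.49/0.331) = 0.5596 / 2.8086 = 0.1993
c = 4 / 0.331^0.1993 = 4 / 0.8023 = 4.986
S₃ = 4.986 × 55.3^0.1993 = 4.986 × 2.225 ≈ 11.09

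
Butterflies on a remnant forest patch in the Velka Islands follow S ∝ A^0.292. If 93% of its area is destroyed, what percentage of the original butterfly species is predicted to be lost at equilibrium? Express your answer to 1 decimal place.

54.0%

S_new/S_old = (A_new/A_old)^z = 0.07^0.292
= exp(0.292 × ln 0.07) = exp(0.292 × -2.6593) = exp(-0.7765) ≈ 0.46
Fraction lost = 1 − 0.46 = 0.54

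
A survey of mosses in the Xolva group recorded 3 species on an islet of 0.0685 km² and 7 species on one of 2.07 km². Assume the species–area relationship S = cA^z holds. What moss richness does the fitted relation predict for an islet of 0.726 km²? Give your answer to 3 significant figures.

z = ln(7/3) / ln(2.07/0.0685) = 0.8473 / 3.4085 = 0.2486
c = 3 / 0.0685^0.2486 = 3 / 0.5135 = 5.842
S₃ = 5.842 × 0.726^0.2486 = 5.842 × 0.9235 ≈ 5.395

5.39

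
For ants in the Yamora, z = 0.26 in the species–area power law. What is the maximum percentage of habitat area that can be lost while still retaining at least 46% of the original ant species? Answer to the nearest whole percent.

Need (A_new/A_old)^0.26 = 0.46, so A_new/A_old = 0.46^(1/0.26) = 0.46^3.846
ln(A_new/A_old) = ln 0.46 / 0.26 = -0.7765 / 0.26 = -2.9866
A_new/A_old = e^-2.9866 ≈ 0.05046
Fraction that can be lost = 1 − 0.05046 = 0.9495

95%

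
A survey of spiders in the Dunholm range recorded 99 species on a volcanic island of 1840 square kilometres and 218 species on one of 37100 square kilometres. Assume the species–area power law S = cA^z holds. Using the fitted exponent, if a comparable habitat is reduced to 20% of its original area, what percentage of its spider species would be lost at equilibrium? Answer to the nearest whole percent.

34%

z = ln(218/99) / ln(37100/1840) = 0.7894 / 3.0039 = 0.2628
S_new/S_old = (A_new/A_old)^z = 0.2^0.2628 = exp(0.2628 × -1.6094) = 0.6551
Fraction lost = 1 − 0.6551 = 0.3449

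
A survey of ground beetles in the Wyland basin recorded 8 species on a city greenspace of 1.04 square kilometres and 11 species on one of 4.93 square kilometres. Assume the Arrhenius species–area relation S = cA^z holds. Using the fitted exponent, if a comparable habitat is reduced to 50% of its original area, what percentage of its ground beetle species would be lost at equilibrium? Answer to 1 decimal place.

13.2%

z = ln(11/8) / ln(4.93/1.04) = 0.3185 / 1.5561 = 0.2046
S_new/S_old = (A_new/A_old)^z = 0.5^0.2046 = exp(0.2046 × -0.6931) = 0.8678
Fraction lost = 1 − 0.8678 = 0.1322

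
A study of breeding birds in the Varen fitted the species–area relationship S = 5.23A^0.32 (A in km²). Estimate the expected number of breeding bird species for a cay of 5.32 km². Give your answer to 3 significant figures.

S = 5.23 × 5.32^0.32 = 5.23 × 1.707 ≈ 8.929

8.93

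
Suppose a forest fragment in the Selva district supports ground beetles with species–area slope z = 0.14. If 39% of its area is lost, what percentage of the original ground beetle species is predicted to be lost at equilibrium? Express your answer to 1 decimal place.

S_new/S_old = (A_new/A_old)^z = 0.61^0.14
= exp(0.14 × ln 0.61) = exp(0.14 × -0.4943) = exp(-0.0692) ≈ 0.9331
Fraction lost = 1 − 0.9331 = 0.06686

6.7%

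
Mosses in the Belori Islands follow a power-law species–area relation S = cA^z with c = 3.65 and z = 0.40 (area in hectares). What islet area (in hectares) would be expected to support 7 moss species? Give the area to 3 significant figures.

5.09 hectares

7 = 3.65 × A^0.4  ⇒  A^0.4 = 7/3.65 = 1.918
ln A = ln(1.918) / 0.4 = 0.6512 / 0.4 = 1.6280
A = e^1.6280 ≈ 5.093 hectares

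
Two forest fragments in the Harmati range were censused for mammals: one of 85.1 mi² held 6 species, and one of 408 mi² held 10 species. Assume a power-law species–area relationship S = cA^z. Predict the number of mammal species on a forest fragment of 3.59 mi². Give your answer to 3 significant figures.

z = ln(10/6) / ln(408/85.1) = 0.5108 / 1.5674 = 0.3259
c = 6 / 85.1^0.3259 = 6 / 4.256 = 1.41
S₃ = 1.41 × 3.59^0.3259 = 1.41 × 1.517 ≈ 2.138

2.14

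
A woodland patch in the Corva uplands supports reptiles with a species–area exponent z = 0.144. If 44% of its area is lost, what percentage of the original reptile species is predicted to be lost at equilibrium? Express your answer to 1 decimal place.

8.0%

S_new/S_old = (A_new/A_old)^z = 0.56^0.144
= exp(0.144 × ln 0.56) = exp(0.144 × -0.5798) = exp(-0.0835) ≈ 0.9199
Fraction lost = 1 − 0.9199 = 0.0801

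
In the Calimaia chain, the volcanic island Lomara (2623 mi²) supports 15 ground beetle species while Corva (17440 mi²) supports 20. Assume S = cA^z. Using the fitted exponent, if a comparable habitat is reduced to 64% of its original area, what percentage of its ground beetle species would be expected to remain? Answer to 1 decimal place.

z = ln(20/15) / ln(17440/2623) = 0.2877 / 1.8944 = 0.1519
S_new/S_old = (A_new/A_old)^z = 0.64^0.1519 = exp(0.1519 × -0.4463) = 0.9345

93.4%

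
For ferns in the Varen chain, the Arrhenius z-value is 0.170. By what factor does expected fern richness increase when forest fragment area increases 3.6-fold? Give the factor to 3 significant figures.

S₂/S₁ = (A₂/A₁)^z = 3.6^0.17
ln(S₂/S₁) = 0.17 × ln 3.6 = 0.17 × 1.2809 = 0.2178
S₂/S₁ = e^0.2178 ≈ 1.243

1.24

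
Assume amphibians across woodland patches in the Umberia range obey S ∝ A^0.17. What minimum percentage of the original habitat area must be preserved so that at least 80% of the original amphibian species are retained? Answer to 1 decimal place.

26.9%

Need (A_new/A_old)^0.17 = 0.8, so A_new/A_old = 0.8^(1/0.17) = 0.8^5.882
ln(A_new/A_old) = ln 0.8 / 0.17 = -0.2231 / 0.17 = -1.3126
A_new/A_old = e^-1.3126 ≈ 0.2691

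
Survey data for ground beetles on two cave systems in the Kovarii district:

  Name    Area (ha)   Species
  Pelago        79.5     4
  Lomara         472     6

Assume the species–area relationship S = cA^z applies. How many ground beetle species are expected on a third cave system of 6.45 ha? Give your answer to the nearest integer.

2

z = ln(6/4) / ln(472/79.5) = 0.4055 / 1.7812 = 0.2276
c = 4 / 79.5^0.2276 = 4 / 2.708 = 1.477
S₃ = 1.477 × 6.45^0.2276 = 1.477 × 1.529 ≈ 2.258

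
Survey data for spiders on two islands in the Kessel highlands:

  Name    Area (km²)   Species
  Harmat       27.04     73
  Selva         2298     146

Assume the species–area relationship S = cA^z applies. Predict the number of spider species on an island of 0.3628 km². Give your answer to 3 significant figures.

z = ln(146/73) / ln(2298/27.04) = 0.6931 / 4.4425 = 0.1560
c = 73 / 27.04^0.1560 = 73 / 1.673 = 43.64
S₃ = 43.64 × 0.3628^0.1560 = 43.64 × 0.8537 ≈ 37.26

37.3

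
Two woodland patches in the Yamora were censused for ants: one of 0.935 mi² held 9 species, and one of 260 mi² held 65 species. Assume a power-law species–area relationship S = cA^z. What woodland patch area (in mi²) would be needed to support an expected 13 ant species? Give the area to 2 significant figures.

z = ln(65/9) / ln(260/0.935) = 1.9772 / 5.6279 = 0.3513
c = 9 / 0.935^0.3513 = 9 / 0.9767 = 9.215
A = (13/9.215)^(1/0.3513) ⇒ ln A = ln(1.411)/0.3513 = 0.9795
A = e^0.9795 ≈ 2.663 mi²

2.7 mi²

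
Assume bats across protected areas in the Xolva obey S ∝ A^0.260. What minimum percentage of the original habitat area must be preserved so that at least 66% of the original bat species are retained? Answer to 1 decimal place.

20.2%

Need (A_new/A_old)^0.26 = 0.66, so A_new/A_old = 0.66^(1/0.26) = 0.66^3.846
ln(A_new/A_old) = ln 0.66 / 0.26 = -0.4155 / 0.26 = -1.5981
A_new/A_old = e^-1.5981 ≈ 0.2023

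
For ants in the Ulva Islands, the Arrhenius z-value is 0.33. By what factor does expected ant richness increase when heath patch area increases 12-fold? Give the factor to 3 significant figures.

2.27

S₂/S₁ = (A₂/A₁)^z = 12^0.33
ln(S₂/S₁) = 0.33 × ln 12 = 0.33 × 2.4849 = 0.8200
S₂/S₁ = e^0.8200 ≈ 2.271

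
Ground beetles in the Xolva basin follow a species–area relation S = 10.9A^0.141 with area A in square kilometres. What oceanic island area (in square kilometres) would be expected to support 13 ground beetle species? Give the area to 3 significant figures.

3.49 square kilometres

13 = 10.9 × A^0.141  ⇒  A^0.141 = 13/10.9 = 1.193
ln A = ln(1.193) / 0.141 = 0.1762 / 0.141 = 1.2496
A = e^1.2496 ≈ 3.489 square kilometres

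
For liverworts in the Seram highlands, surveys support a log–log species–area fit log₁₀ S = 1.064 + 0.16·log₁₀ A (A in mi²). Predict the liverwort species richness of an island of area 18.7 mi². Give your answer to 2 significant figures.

S = 11.59 × 18.7^0.16
ln S = ln 11.59 + 0.16 × ln 18.7 = 2.4500 + 0.16 × 2.9285 = 2.9185
S = e^2.9185 ≈ 18.51

19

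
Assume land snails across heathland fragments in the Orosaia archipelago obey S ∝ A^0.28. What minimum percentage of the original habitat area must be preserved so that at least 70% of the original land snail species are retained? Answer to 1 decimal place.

Need (A_new/A_old)^0.28 = 0.7, so A_new/A_old = 0.7^(1/0.28) = 0.7^3.571
ln(A_new/A_old) = ln 0.7 / 0.28 = -0.3567 / 0.28 = -1.2738
A_new/A_old = e^-1.2738 ≈ 0.2798

28.0%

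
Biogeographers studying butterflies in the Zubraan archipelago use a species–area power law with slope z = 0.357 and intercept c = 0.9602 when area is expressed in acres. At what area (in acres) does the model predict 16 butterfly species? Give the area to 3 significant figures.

16 = 0.9602 × A^0.357  ⇒  A^0.357 = 16/0.9602 = 16.66
ln A = ln(16.66) / 0.357 = 2.8132 / 0.357 = 7.8801
A = e^7.8801 ≈ 2644 acres

2640 acres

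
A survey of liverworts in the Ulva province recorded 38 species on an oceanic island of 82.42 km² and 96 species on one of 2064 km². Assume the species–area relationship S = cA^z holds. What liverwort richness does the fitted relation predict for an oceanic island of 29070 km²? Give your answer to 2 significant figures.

210

z = ln(96/38) / ln(2064/82.42) = 0.9268 / 3.2206 = 0.2878
c = 38 / 82.42^0.2878 = 38 / 3.559 = 10.68
S₃ = 10.68 × 29070^0.2878 = 10.68 × 19.25 ≈ 205.5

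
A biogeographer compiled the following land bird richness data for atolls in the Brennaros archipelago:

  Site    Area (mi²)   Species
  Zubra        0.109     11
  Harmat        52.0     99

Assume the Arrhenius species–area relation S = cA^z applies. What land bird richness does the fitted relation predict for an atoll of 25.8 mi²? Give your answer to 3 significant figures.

z = ln(99/11) / ln(52/0.109) = 2.1972 / 6.1677 = 0.3562
c = 11 / 0.109^0.3562 = 11 / 0.454 = 24.23
S₃ = 24.23 × 25.8^0.3562 = 24.23 × 3.183 ≈ 77.13

77.1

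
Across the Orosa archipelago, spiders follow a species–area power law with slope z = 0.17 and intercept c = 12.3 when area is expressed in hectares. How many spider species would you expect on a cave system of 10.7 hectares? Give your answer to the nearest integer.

18

S = 12.3 × 10.7^0.17
ln S = ln 12.3 + 0.17 × ln 10.7 = 2.5096 + 0.17 × 2.3702 = 2.9125
S = e^2.9125 ≈ 18.4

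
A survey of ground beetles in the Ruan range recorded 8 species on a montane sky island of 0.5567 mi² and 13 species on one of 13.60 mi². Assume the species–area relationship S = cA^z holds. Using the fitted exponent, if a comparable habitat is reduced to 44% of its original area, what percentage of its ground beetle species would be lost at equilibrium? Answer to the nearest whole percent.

12%

z = ln(13/8) / ln(13.6/0.5567) = 0.4855 / 3.1958 = 0.1519
S_new/S_old = (A_new/A_old)^z = 0.44^0.1519 = exp(0.1519 × -0.8210) = 0.8827
Fraction lost = 1 − 0.8827 = 0.1173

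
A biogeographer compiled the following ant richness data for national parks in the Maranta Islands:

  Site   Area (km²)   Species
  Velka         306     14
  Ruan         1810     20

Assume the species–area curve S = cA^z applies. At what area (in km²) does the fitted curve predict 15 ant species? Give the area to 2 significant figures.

430 km²

z = ln(20/14) / ln(1810/306) = 0.3567 / 1.7775 = 0.2007
c = 14 / 306^0.2007 = 14 / 3.153 = 4.44
A = (15/4.44)^(1/0.2007) ⇒ ln A = ln(3.379)/0.2007 = 6.0674
A = e^6.0674 ≈ 431.6 km²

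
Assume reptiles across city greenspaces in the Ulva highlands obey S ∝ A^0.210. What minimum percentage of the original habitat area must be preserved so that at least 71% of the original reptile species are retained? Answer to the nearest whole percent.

Need (A_new/A_old)^0.21 = 0.71, so A_new/A_old = 0.71^(1/0.21) = 0.71^4.762
ln(A_new/A_old) = ln 0.71 / 0.21 = -0.3425 / 0.21 = -1.6309
A_new/A_old = e^-1.6309 ≈ 0.1958

20%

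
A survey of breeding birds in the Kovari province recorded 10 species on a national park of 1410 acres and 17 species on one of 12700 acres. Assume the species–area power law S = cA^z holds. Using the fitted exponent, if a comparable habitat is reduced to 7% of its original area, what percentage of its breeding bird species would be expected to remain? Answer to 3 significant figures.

52.6%

z = ln(17/10) / ln(12700/1410) = 0.5306 / 2.1980 = 0.2414
S_new/S_old = (A_new/A_old)^z = 0.07^0.2414 = exp(0.2414 × -2.6593) = 0.5262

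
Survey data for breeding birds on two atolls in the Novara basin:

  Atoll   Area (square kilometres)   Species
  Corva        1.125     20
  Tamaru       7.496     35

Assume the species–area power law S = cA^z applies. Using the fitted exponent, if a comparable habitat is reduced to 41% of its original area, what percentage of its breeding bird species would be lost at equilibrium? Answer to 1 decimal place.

z = ln(35/20) / ln(7.496/1.125) = 0.5596 / 1.8966 = 0.2951
S_new/S_old = (A_new/A_old)^z = 0.41^0.2951 = exp(0.2951 × -0.8916) = 0.7687
Fraction lost = 1 − 0.7687 = 0.2313

23.1%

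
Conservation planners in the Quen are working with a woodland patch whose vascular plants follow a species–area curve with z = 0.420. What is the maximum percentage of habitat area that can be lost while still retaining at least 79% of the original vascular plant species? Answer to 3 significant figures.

Need (A_new/A_old)^0.42 = 0.79, so A_new/A_old = 0.79^(1/0.42) = 0.79^2.381
ln(A_new/A_old) = ln 0.79 / 0.42 = -0.2357 / 0.42 = -0.5612
A_new/A_old = e^-0.5612 ≈ 0.5705
Fraction that can be lost = 1 − 0.5705 = 0.4295

43.0%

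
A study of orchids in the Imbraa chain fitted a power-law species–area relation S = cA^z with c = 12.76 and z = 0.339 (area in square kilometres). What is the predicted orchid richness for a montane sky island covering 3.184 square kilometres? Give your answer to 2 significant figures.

19

S = 12.76 × 3.184^0.339 = 12.76 × 1.481 ≈ 18.9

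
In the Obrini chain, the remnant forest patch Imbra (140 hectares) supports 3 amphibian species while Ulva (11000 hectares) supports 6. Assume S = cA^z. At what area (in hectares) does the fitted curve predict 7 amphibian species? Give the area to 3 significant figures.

z = ln(6/3) / ln(11000/140) = 0.6931 / 4.3640 = 0.1588
c = 3 / 140^0.1588 = 3 / 2.192 = 1.369
A = (7/1.369)^(1/0.1588) ⇒ ln A = ln(5.115)/0.1588 = 10.2762
A = e^10.2762 ≈ 29033 hectares

29000 hectares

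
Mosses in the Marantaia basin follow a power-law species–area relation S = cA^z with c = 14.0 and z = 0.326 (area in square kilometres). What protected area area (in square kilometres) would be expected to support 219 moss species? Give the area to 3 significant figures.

219 = 14 × A^0.326  ⇒  A^0.326 = 219/14 = 15.64
ln A = ln(15.64) / 0.326 = 2.7500 / 0.326 = 8.4356
A = e^8.4356 ≈ 4608 square kilometres

4610 square kilometres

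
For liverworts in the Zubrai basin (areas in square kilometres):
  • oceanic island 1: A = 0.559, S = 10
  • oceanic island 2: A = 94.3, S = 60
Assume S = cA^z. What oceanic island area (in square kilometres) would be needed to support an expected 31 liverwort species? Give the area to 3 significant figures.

z = ln(60/10) / ln(94.3/0.559) = 1.7918 / 5.1281 = 0.3494
c = 10 / 0.559^0.3494 = 10 / 0.8161 = 12.25
A = (31/12.25)^(1/0.3494) ⇒ ln A = ln(2.53)/0.3494 = 2.6565
A = e^2.6565 ≈ 14.25 square kilometres

14.2 square kilometres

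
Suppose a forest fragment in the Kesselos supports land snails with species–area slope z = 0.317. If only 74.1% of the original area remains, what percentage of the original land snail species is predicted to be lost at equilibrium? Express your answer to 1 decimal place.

S_new/S_old = (A_new/A_old)^z = 0.741^0.317
= exp(0.317 × ln 0.741) = exp(0.317 × -0.2998) = exp(-0.0950) ≈ 0.9094
Fraction lost = 1 − 0.9094 = 0.09065

9.1%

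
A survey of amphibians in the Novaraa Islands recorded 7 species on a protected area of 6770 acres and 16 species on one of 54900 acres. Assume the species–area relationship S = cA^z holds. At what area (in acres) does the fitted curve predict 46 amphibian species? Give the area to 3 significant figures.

796000 acres

z = ln(16/7) / ln(54900/6770) = 0.8267 / 2.0930 = 0.3950
c = 7 / 6770^0.3950 = 7 / 32.58 = 0.2148
A = (46/0.2148)^(1/0.3950) ⇒ ln A = ln(214.1)/0.3950 = 13.5870
A = e^13.5870 ≈ 795732 acres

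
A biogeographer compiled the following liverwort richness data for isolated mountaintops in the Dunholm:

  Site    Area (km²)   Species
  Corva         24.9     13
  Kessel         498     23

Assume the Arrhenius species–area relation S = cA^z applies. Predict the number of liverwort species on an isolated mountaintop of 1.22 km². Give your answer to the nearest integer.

7

z = ln(23/13) / ln(498/24.9) = 0.5705 / 2.9957 = 0.1905
c = 13 / 24.9^0.1905 = 13 / 1.845 = 7.047
S₃ = 7.047 × 1.22^0.1905 = 7.047 × 1.039 ≈ 7.319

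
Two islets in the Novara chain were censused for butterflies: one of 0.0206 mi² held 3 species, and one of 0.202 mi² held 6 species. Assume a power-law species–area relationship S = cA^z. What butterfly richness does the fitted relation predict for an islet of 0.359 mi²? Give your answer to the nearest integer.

7

z = ln(6/3) / ln(0.202/0.0206) = 0.6931 / 2.2830 = 0.3036
c = 3 / 0.0206^0.3036 = 3 / 0.3077 = 9.751
S₃ = 9.751 × 0.359^0.3036 = 9.751 × 0.7327 ≈ 7.145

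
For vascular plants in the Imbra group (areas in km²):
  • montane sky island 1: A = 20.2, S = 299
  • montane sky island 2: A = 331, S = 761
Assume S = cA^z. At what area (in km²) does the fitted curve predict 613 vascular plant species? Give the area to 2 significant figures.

z = ln(761/299) / ln(331/20.2) = 0.9342 / 2.7964 = 0.3341
c = 299 / 20.2^0.3341 = 299 / 2.729 = 109.5
A = (613/109.5)^(1/0.3341) ⇒ ln A = ln(5.596)/0.3341 = 5.1547
A = e^5.1547 ≈ 173.2 km²

170 km²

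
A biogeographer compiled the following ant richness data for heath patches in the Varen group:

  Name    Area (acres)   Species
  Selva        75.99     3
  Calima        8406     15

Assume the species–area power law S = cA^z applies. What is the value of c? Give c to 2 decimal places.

0.68

z = ln(S₂/S₁) / ln(A₂/A₁) = ln(15/3) / ln(8406/75.99) = 1.6094 / 4.7061 = 0.3420
c = S₁ / A₁^z = 3 / 75.99^0.3420 = 3 / 4.397 = 0.6822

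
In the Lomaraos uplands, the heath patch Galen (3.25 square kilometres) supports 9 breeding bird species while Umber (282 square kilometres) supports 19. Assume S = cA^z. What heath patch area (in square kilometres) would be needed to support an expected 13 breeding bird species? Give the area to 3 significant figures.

z = ln(19/9) / ln(282/3.25) = 0.7472 / 4.4633 = 0.1674
c = 9 / 3.25^0.1674 = 9 / 1.218 = 7.388
A = (13/7.388)^(1/0.1674) ⇒ ln A = ln(1.76)/0.1674 = 3.3751
A = e^3.3751 ≈ 29.23 square kilometres

29.2 square kilometres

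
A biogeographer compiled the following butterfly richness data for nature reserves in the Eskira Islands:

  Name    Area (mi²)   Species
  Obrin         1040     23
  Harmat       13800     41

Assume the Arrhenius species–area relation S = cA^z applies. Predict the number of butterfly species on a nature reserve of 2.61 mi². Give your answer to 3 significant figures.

6.03

z = ln(41/23) / ln(13800/1040) = 0.5781 / 2.5854 = 0.2236
c = 23 / 1040^0.2236 = 23 / 4.727 = 4.866
S₃ = 4.866 × 2.61^0.2236 = 4.866 × 1.239 ≈ 6.03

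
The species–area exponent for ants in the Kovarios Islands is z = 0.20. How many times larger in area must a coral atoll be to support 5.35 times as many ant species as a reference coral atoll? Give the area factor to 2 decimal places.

(A₂/A₁)^0.2 = 5.35, so A₂/A₁ = 5.35^(1/0.2) = 5.35^5
ln(A₂/A₁) = ln 5.35 / 0.2 = 1.6771 / 0.2 = 8.3855
A₂/A₁ = e^8.3855 ≈ 4383

4382.97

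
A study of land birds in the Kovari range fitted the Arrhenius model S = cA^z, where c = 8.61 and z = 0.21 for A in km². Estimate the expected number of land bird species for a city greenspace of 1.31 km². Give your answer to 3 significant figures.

S = 8.61 × 1.31^0.21
ln S = ln 8.61 + 0.21 × ln 1.31 = 2.1529 + 0.21 × 0.2700 = 2.2096
S = e^2.2096 ≈ 9.112

9.11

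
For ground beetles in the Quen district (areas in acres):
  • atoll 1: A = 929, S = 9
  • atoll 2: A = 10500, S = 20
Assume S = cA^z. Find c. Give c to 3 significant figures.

0.948

z = ln(S₂/S₁) / ln(A₂/A₁) = ln(20/9) / ln(10500/929) = 0.7985 / 2.4250 = 0.3293
c = S₁ / A₁^z = 9 / 929^0.3293 = 9 / 9.491 = 0.9483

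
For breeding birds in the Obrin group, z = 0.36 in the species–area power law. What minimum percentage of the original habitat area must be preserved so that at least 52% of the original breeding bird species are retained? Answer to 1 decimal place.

16.3%

Need (A_new/A_old)^0.36 = 0.52, so A_new/A_old = 0.52^(1/0.36) = 0.52^2.778
ln(A_new/A_old) = ln 0.52 / 0.36 = -0.6539 / 0.36 = -1.8165
A_new/A_old = e^-1.8165 ≈ 0.1626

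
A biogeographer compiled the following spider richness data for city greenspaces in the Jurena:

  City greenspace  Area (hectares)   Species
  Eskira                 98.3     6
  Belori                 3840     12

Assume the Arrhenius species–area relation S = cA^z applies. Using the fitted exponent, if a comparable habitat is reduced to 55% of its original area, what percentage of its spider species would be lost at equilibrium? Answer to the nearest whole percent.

z = ln(12/6) / ln(3840/98.3) = 0.6931 / 3.6652 = 0.1891
S_new/S_old = (A_new/A_old)^z = 0.55^0.1891 = exp(0.1891 × -0.5978) = 0.8931
Fraction lost = 1 − 0.8931 = 0.1069

11%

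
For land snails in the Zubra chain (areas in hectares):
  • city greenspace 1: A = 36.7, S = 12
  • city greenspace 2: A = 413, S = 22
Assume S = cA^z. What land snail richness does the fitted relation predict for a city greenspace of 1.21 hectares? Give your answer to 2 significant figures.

5.1

z = ln(22/12) / ln(413/36.7) = 0.6061 / 2.4207 = 0.2504
c = 12 / 36.7^0.2504 = 12 / 2.465 = 4.868
S₃ = 4.868 × 1.21^0.2504 = 4.868 × 1.049 ≈ 5.106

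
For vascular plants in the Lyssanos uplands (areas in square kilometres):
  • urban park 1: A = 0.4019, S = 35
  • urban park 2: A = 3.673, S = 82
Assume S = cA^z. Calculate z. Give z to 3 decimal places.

Taking logs: ln S = ln c + z ln A, so z = (ln S₂ − ln S₁)/(ln A₂ − ln A₁).
z = ln(82/35) / ln(3.673/0.4019) = ln(2.343) / ln(9.139) = 0.8514 / 2.2126 = 0.3848

0.385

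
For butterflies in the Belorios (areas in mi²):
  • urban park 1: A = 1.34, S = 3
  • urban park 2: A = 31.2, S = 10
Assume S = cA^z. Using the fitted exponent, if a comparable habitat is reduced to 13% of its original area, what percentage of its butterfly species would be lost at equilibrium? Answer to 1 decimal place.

z = ln(10/3) / ln(31.2/1.34) = 1.2040 / 3.1477 = 0.3825
S_new/S_old = (A_new/A_old)^z = 0.13^0.3825 = exp(0.3825 × -2.0402) = 0.4582
Fraction lost = 1 − 0.4582 = 0.5418

54.2%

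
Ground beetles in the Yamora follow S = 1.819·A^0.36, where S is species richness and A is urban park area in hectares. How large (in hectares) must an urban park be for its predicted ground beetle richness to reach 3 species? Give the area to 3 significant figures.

4.01 hectares

3 = 1.819 × A^0.36  ⇒  A^0.36 = 3/1.819 = 1.649
ln A = ln(1.649) / 0.36 = 0.5003 / 0.36 = 1.3898
A = e^1.3898 ≈ 4.014 hectares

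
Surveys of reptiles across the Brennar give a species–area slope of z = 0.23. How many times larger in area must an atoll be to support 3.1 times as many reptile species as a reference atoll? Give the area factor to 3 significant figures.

137

(A₂/A₁)^0.23 = 3.1, so A₂/A₁ = 3.1^(1/0.23) = 3.1^4.348
ln(A₂/A₁) = ln 3.1 / 0.23 = 1.1314 / 0.23 = 4.9191
A₂/A₁ = e^4.9191 ≈ 136.9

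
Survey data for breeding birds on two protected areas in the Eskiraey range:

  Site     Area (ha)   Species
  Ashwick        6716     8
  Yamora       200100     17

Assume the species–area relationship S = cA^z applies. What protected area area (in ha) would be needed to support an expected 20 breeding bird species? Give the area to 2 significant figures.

420000 ha

z = ln(17/8) / ln(200100/6716) = 0.7538 / 3.3943 = 0.2221
c = 8 / 6716^0.2221 = 8 / 7.078 = 1.13
A = (20/1.13)^(1/0.2221) ⇒ ln A = ln(17.69)/0.2221 = 12.9384
A = e^12.9384 ≈ 415989 ha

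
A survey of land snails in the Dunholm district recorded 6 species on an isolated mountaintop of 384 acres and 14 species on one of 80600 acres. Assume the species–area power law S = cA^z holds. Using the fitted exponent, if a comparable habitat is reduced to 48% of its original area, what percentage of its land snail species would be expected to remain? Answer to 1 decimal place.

89.0%

z = ln(14/6) / ln(80600/384) = 0.8473 / 5.3466 = 0.1585
S_new/S_old = (A_new/A_old)^z = 0.48^0.1585 = exp(0.1585 × -0.7340) = 0.8902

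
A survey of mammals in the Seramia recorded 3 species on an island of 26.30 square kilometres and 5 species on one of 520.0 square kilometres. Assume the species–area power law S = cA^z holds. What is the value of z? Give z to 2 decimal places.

Taking logs: ln S = ln c + z ln A, so z = (ln S₂ − ln S₁)/(ln A₂ − ln A₁).
z = ln(5/3) / ln(520/26.3) = ln(1.667) / ln(19.77) = 0.5108 / 2.9843 = 0.1712

0.17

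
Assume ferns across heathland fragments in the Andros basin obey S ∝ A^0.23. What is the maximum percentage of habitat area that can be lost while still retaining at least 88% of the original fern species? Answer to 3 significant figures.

Need (A_new/A_old)^0.23 = 0.88, so A_new/A_old = 0.88^(1/0.23) = 0.88^4.348
ln(A_new/A_old) = ln 0.88 / 0.23 = -0.1278 / 0.23 = -0.5558
A_new/A_old = e^-0.5558 ≈ 0.5736
Fraction that can be lost = 1 − 0.5736 = 0.4264

42.6%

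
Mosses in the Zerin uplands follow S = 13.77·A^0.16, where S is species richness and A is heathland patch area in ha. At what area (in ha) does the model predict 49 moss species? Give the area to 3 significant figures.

49 = 13.77 × A^0.16  ⇒  A^0.16 = 49/13.77 = 3.558
ln A = ln(3.558) / 0.16 = 1.2693 / 0.16 = 7.9333
A = e^7.9333 ≈ 2789 ha

2790 ha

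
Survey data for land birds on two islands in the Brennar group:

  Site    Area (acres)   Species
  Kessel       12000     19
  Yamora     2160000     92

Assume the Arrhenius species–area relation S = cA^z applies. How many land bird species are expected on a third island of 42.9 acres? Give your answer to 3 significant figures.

z = ln(92/19) / ln(2160000/12000) = 1.5773 / 5.1930 = 0.3037
c = 19 / 12000^0.3037 = 19 / 17.34 = 1.096
S₃ = 1.096 × 42.9^0.3037 = 1.096 × 3.132 ≈ 3.432

3.43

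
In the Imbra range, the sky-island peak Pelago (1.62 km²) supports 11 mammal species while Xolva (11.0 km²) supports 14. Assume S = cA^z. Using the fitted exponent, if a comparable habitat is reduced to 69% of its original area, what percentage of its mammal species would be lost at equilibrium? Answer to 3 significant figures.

4.56%

z = ln(14/11) / ln(11/1.62) = 0.2412 / 1.9155 = 0.1259
S_new/S_old = (A_new/A_old)^z = 0.69^0.1259 = exp(0.1259 × -0.3711) = 0.9544
Fraction lost = 1 − 0.9544 = 0.04564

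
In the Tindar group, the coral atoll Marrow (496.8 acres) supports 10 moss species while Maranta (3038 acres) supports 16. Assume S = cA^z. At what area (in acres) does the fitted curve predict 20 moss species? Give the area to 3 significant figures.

z = ln(16/10) / ln(3038/496.8) = 0.4700 / 1.8108 = 0.2596
c = 10 / 496.8^0.2596 = 10 / 5.01 = 1.996
A = (20/1.996)^(1/0.2596) ⇒ ln A = ln(10.02)/0.2596 = 8.8787
A = e^8.8787 ≈ 7177 acres

7180 acres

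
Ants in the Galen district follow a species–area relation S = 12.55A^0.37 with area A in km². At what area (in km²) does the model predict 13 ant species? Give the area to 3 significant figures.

1.10 km²

13 = 12.55 × A^0.37  ⇒  A^0.37 = 13/12.55 = 1.036
ln A = ln(1.036) / 0.37 = 0.0352 / 0.37 = 0.0952
A = e^0.0952 ≈ 1.1 km²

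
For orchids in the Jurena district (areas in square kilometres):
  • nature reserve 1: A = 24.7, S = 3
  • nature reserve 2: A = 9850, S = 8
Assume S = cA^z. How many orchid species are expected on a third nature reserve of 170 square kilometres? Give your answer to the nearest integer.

4

z = ln(8/3) / ln(9850/24.7) = 0.9808 / 5.9884 = 0.1638
c = 3 / 24.7^0.1638 = 3 / 1.691 = 1.774
S₃ = 1.774 × 170^0.1638 = 1.774 × 2.319 ≈ 4.115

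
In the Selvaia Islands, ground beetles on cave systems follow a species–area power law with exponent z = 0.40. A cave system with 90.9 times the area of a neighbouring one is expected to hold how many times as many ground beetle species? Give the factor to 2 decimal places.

S₂/S₁ = (A₂/A₁)^z = 90.9^0.4
ln(S₂/S₁) = 0.4 × ln 90.9 = 0.4 × 4.5098 = 1.8039
S₂/S₁ = e^1.8039 ≈ 6.073

6.07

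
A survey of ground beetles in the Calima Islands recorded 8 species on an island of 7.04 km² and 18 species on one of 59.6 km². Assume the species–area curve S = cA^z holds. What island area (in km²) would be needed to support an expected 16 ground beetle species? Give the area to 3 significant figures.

43.7 km²

z = ln(18/8) / ln(59.6/7.04) = 0.8109 / 2.1360 = 0.3796
c = 8 / 7.04^0.3796 = 8 / 2.098 = 3.813
A = (16/3.813)^(1/0.3796) ⇒ ln A = ln(4.196)/0.3796 = 3.7774
A = e^3.7774 ≈ 43.7 km²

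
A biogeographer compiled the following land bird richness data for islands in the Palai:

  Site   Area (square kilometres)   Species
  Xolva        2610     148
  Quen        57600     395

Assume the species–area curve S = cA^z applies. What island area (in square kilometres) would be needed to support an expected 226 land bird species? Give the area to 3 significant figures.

z = ln(395/148) / ln(57600/2610) = 0.9817 / 3.0942 = 0.3173
c = 148 / 2610^0.3173 = 148 / 12.13 = 12.2
A = (226/12.2)^(1/0.3173) ⇒ ln A = ln(18.53)/0.3173 = 9.2014
A = e^9.2014 ≈ 9911 square kilometres

9910 square kilometres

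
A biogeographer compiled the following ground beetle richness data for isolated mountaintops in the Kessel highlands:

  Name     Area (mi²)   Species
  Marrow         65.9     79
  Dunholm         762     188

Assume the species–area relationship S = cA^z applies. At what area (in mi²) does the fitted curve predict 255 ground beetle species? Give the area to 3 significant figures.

z = ln(188/79) / ln(762/65.9) = 0.8670 / 2.4478 = 0.3542
c = 79 / 65.9^0.3542 = 79 / 4.408 = 17.92
A = (255/17.92)^(1/0.3542) ⇒ ln A = ln(14.23)/0.3542 = 7.4966
A = e^7.4966 ≈ 1802 mi²

1800 mi²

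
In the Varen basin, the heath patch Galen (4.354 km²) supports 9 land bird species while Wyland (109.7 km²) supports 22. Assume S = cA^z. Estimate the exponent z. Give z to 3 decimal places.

Taking logs: ln S = ln c + z ln A, so z = (ln S₂ − ln S₁)/(ln A₂ − ln A₁).
z = ln(22/9) / ln(109.7/4.354) = ln(2.444) / ln(25.2) = 0.8938 / 3.2267 = 0.2770

0.277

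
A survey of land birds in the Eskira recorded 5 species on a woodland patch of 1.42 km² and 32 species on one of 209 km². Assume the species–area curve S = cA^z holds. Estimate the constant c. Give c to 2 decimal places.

4.39

z = ln(S₂/S₁) / ln(A₂/A₁) = ln(32/5) / ln(209/1.42) = 1.8563 / 4.9917 = 0.3719
c = S₁ / A₁^z = 5 / 1.42^0.3719 = 5 / 1.139 = 4.389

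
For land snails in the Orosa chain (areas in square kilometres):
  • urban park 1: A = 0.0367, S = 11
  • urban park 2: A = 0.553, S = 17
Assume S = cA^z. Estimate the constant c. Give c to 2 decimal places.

z = ln(S₂/S₁) / ln(A₂/A₁) = ln(17/11) / ln(0.553/0.0367) = 0.4353 / 2.7126 = 0.1605
c = S₁ / A₁^z = 11 / 0.0367^0.1605 = 11 / 0.5884 = 18.7

18.70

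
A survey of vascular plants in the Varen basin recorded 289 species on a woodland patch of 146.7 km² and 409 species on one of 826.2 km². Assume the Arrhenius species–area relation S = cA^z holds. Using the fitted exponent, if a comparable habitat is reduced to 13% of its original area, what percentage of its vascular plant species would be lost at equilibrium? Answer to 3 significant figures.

33.6%

z = ln(409/289) / ln(826.2/146.7) = 0.3473 / 1.7284 = 0.2009
S_new/S_old = (A_new/A_old)^z = 0.13^0.2009 = exp(0.2009 × -2.0402) = 0.6637
Fraction lost = 1 − 0.6637 = 0.3363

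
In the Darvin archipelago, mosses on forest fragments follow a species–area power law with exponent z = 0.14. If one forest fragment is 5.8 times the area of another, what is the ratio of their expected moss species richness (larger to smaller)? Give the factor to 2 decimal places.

1.28

S₂/S₁ = (A₂/A₁)^z = 5.8^0.14
ln(S₂/S₁) = 0.14 × ln 5.8 = 0.14 × 1.7579 = 0.2461
S₂/S₁ = e^0.2461 ≈ 1.279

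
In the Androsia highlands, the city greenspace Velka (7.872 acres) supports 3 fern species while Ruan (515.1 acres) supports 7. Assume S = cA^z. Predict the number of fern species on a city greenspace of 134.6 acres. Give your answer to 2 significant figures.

z = ln(7/3) / ln(515.1/7.872) = 0.8473 / 4.1810 = 0.2027
c = 3 / 7.872^0.2027 = 3 / 1.519 = 1.975
S₃ = 1.975 × 134.6^0.2027 = 1.975 × 2.701 ≈ 5.333

5.3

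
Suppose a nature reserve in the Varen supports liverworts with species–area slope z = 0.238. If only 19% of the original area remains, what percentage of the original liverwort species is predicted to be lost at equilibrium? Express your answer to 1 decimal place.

32.6%

S_new/S_old = (A_new/A_old)^z = 0.19^0.238
= exp(0.238 × ln 0.19) = exp(0.238 × -1.6607) = exp(-0.3953) ≈ 0.6735
Fraction lost = 1 − 0.6735 = 0.3265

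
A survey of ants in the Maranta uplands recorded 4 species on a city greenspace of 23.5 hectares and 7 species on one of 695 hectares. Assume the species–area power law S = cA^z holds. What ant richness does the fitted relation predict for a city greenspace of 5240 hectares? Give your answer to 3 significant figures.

z = ln(7/4) / ln(695/23.5) = 0.5596 / 3.3869 = 0.1652
c = 4 / 23.5^0.1652 = 4 / 1.685 = 2.374
S₃ = 2.374 × 5240^0.1652 = 2.374 × 4.117 ≈ 9.774

9.77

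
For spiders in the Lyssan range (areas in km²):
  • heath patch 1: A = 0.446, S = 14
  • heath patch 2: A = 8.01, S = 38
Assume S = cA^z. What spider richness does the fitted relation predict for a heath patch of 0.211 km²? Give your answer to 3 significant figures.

10.8

z = ln(38/14) / ln(8.01/0.446) = 0.9985 / 2.8881 = 0.3457
c = 14 / 0.446^0.3457 = 14 / 0.7564 = 18.51
S₃ = 18.51 × 0.211^0.3457 = 18.51 × 0.584 ≈ 10.81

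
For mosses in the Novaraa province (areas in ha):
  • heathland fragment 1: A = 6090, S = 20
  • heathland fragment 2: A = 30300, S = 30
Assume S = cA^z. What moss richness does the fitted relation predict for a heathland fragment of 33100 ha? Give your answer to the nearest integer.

z = ln(30/20) / ln(30300/6090) = 0.4055 / 1.6045 = 0.2527
c = 20 / 6090^0.2527 = 20 / 9.045 = 2.211
S₃ = 2.211 × 33100^0.2527 = 2.211 × 13.87 ≈ 30.68

31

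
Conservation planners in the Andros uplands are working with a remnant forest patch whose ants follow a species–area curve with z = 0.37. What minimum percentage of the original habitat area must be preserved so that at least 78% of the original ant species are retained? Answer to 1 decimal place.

51.1%

Need (A_new/A_old)^0.37 = 0.78, so A_new/A_old = 0.78^(1/0.37) = 0.78^2.703
ln(A_new/A_old) = ln 0.78 / 0.37 = -0.2485 / 0.37 = -0.6715
A_new/A_old = e^-0.6715 ≈ 0.5109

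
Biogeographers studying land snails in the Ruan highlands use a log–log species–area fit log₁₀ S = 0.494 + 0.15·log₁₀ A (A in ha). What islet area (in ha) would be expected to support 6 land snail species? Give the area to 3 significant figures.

78.4 ha

6 = 3.119 × A^0.15  ⇒  A^0.15 = 6/3.119 = 1.924
ln A = ln(1.924) / 0.15 = 0.6543 / 0.15 = 4.3619
A = e^4.3619 ≈ 78.4 ha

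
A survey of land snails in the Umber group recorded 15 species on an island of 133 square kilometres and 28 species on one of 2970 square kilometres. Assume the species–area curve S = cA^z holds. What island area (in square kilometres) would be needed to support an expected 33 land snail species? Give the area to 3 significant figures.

z = ln(28/15) / ln(2970/133) = 0.6242 / 3.1060 = 0.2010
c = 15 / 133^0.2010 = 15 / 2.672 = 5.614
A = (33/5.614)^(1/0.2010) ⇒ ln A = ln(5.878)/0.2010 = 8.8139
A = e^8.8139 ≈ 6727 square kilometres

6730 square kilometres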